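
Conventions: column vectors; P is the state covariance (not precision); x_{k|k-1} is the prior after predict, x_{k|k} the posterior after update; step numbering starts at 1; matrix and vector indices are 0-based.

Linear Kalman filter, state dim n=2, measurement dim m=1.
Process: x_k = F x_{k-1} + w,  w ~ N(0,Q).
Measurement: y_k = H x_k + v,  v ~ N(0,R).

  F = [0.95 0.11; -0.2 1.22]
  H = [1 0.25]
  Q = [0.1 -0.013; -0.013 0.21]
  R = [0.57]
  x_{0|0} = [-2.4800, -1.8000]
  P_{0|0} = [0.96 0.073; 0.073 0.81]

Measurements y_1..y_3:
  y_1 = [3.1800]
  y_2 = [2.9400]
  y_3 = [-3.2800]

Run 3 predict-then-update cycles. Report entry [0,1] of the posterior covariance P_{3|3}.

step 1: x^-=[-2.5540, -1.7000]  P^-=[0.9915 -0.0037; -0.0037 1.4184]  S=[1.6483]  K=[0.6010; 0.2129]  nu=[6.1590]  x^+=[1.1473, -0.3888]  P^+=[0.3962 -0.2146; -0.2146 1.3437]
step 2: x^-=[1.0472, -0.7038]  P^-=[0.4290 -0.1519; -0.1519 2.3305]  S=[1.0687]  K=[0.3659; 0.4030]  nu=[2.0688]  x^+=[1.8041, 0.1300]  P^+=[0.2859 -0.3095; -0.3095 2.1569]
step 3: x^-=[1.7282, -0.2023]  P^-=[0.3195 -0.1298; -0.1298 3.5828]  S=[1.0485]  K=[0.2737; 0.7305]  nu=[-4.9576]  x^+=[0.3711, -3.8238]  P^+=[0.2409 -0.3394; -0.3394 3.0233]

P_post[0,1] = -0.3394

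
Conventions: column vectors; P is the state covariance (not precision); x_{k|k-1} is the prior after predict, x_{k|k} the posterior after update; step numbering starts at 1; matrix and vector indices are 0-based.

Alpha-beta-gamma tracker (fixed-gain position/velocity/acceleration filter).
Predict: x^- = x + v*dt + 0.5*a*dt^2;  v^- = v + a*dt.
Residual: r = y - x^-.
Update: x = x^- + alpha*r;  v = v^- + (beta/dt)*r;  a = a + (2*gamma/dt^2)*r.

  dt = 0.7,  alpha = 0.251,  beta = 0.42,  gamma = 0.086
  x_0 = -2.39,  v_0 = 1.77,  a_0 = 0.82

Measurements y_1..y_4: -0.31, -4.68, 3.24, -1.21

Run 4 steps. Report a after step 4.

a_post = -0.6761

step 1: x_pred=-0.9501  r=0.6401  x^+=-0.7894  v^+=2.7281  a^+=1.0447
step 2: x_pred=1.3762  r=-6.0562  x^+=-0.1439  v^+=-0.1744  a^+=-1.0811
step 3: x_pred=-0.5309  r=3.7709  x^+=0.4156  v^+=1.3314  a^+=0.2425
step 4: x_pred=1.4070  r=-2.6170  x^+=0.7501  v^+=-0.0691  a^+=-0.6761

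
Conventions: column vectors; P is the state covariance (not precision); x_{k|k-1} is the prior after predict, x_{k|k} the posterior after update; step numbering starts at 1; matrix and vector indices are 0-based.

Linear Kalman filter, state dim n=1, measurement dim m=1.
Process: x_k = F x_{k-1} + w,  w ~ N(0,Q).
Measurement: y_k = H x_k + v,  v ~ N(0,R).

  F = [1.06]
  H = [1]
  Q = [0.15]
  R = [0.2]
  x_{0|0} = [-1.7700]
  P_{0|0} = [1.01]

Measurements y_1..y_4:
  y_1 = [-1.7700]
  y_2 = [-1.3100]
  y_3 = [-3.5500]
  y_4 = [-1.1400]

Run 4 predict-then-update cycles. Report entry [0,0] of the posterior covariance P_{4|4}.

P_post[0,0] = 0.1173

step 1: x^-=[-1.8762]  P^-=[1.2848]  S=[1.4848]  K=[0.8653]  nu=[0.1062]  x^+=[-1.7843]  P^+=[0.1731]
step 2: x^-=[-1.8914]  P^-=[0.3445]  S=[0.5445]  K=[0.6327]  nu=[0.5814]  x^+=[-1.5236]  P^+=[0.1265]
step 3: x^-=[-1.6150]  P^-=[0.2922]  S=[0.4922]  K=[0.5936]  nu=[-1.9350]  x^+=[-2.7637]  P^+=[0.1187]
step 4: x^-=[-2.9295]  P^-=[0.2834]  S=[0.4834]  K=[0.5863]  nu=[1.7895]  x^+=[-1.8804]  P^+=[0.1173]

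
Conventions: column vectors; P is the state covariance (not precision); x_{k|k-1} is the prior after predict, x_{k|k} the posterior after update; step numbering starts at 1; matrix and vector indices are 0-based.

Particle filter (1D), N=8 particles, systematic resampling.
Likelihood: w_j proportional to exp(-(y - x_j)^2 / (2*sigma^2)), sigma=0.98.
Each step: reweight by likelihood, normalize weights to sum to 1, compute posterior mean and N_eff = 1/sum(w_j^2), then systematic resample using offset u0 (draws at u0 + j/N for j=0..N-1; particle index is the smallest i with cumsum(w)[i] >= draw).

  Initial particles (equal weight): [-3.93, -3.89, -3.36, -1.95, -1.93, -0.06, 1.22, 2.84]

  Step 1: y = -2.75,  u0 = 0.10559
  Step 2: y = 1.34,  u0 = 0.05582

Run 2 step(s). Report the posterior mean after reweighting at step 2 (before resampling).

post_mean = -1.9418

step 1: w=[0.1485, 0.1559, 0.2526, 0.2197, 0.2161, 0.0071, 0.0001, 0.0000]  mean=-2.8847  Neff=4.8734  idx=[0, 1, 2, 2, 3, 3, 4, 4]
step 2: w=[0.0000, 0.0000, 0.0007, 0.0007, 0.2411, 0.2411, 0.2582, 0.2582]  mean=-1.9418  Neff=4.0069  idx=[4, 4, 5, 5, 6, 6, 7, 7]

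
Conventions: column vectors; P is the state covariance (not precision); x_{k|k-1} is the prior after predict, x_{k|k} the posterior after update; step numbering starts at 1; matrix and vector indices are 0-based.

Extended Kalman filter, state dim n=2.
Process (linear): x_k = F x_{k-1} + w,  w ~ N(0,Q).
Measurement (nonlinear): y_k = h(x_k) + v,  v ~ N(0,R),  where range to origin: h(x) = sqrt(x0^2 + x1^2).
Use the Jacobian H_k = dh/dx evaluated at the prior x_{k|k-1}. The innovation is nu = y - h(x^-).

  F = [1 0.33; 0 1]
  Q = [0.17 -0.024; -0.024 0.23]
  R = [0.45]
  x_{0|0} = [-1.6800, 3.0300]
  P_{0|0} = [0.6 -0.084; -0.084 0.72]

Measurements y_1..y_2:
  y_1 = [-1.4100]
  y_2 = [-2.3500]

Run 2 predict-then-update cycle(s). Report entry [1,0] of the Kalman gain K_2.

step 1: x^-=[-0.6801, 3.0300]  P^-=[0.7930 0.1296; 0.1296 0.9500]  H_jac=[-0.2190 0.9757]  S=[1.3371]  K=[-0.0353; 0.6720]  nu=[-4.5154]  x^+=[-0.5207, -0.0045]  P^+=[0.7913 0.1613; 0.1613 0.3461]
step 2: x^-=[-0.5221, -0.0045]  P^-=[1.1055 0.2516; 0.2516 0.5761]  H_jac=[-1.0000 -0.0085]  S=[1.5597]  K=[-0.7101; -0.1644]  nu=[-2.8722]  x^+=[1.5174, 0.4678]  P^+=[0.3190 0.0694; 0.0694 0.5340]

K[1,0] = -0.1644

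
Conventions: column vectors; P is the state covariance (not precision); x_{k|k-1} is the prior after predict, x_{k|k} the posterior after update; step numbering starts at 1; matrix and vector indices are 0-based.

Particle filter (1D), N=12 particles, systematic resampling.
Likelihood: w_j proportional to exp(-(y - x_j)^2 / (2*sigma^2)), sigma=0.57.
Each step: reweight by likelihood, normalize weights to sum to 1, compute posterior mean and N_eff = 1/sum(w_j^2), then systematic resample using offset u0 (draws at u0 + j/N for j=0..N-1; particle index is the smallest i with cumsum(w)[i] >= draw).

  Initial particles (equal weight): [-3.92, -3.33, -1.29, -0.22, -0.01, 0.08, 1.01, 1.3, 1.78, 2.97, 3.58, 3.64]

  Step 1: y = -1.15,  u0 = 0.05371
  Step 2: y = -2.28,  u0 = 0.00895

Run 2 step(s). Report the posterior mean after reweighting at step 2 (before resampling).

post_mean = -1.2878

step 1: w=[0.0000, 0.0005, 0.6606, 0.1799, 0.0921, 0.0664, 0.0005, 0.0001, 0.0000, 0.0000, 0.0000, 0.0000]  mean=-0.8883  Neff=2.0763  idx=[2, 2, 2, 2, 2, 2, 2, 2, 3, 3, 4, 5]
step 2: w=[0.1248, 0.1248, 0.1248, 0.1248, 0.1248, 0.1248, 0.1248, 0.1248, 0.0008, 0.0008, 0.0002, 0.0001]  mean=-1.2878  Neff=8.0313  idx=[0, 0, 1, 2, 2, 3, 4, 4, 5, 6, 6, 7]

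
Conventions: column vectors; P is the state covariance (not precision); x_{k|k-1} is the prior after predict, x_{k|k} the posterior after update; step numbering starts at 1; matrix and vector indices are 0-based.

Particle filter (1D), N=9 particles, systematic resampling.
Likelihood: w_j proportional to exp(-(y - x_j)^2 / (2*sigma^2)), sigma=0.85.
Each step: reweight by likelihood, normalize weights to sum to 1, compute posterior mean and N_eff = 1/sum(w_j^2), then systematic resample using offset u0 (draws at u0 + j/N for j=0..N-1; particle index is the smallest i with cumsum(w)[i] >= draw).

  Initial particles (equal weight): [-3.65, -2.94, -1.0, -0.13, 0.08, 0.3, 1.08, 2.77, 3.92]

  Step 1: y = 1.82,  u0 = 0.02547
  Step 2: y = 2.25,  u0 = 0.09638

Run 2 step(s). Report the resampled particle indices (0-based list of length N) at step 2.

resampled_idx = [2, 3, 5, 6, 6, 7, 7, 8, 8]

step 1: w=[0.0000, 0.0000, 0.0024, 0.0431, 0.0737, 0.1211, 0.4103, 0.3209, 0.0283]  mean=1.4773  Neff=3.4001  idx=[3, 5, 6, 6, 6, 6, 7, 7, 7]
step 2: w=[0.0048, 0.0174, 0.0939, 0.0939, 0.0939, 0.0939, 0.2008, 0.2008, 0.2008]  mean=2.0785  Neff=6.3901  idx=[2, 3, 5, 6, 6, 7, 7, 8, 8]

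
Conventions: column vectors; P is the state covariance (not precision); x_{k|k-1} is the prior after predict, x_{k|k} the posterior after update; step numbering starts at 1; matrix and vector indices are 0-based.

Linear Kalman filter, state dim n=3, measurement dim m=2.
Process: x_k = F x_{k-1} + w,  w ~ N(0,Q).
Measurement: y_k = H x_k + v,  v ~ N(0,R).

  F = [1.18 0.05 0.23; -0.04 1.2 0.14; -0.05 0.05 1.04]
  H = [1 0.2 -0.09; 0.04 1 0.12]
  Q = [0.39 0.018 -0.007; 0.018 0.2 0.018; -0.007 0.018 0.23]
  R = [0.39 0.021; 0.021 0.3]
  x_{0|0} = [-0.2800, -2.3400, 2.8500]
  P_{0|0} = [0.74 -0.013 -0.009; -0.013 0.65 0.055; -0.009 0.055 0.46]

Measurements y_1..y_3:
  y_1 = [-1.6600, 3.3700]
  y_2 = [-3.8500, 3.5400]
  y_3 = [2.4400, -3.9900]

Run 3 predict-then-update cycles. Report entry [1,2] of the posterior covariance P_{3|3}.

P_post[1,2] = -0.0490

step 1: x^-=[0.2081, -2.3978, 2.8610]  P^-=[1.4412 0.0327 0.0528; 0.0327 1.1660 0.1957; 0.0528 0.1957 0.7377]  S=[1.8803 0.3300; 0.3300 1.5291]  K=[0.7861 -0.1065; -0.0049 0.7798; -0.0200 0.1916]  nu=[-1.1310, 5.4162]  x^+=[-1.2577, 1.8315, 3.9214]  P^+=[0.3172 -0.0357 0.0632; -0.0357 0.2386 -0.0275; 0.0632 -0.0275 0.6834]
step 2: x^-=[-0.4905, 2.7971, 4.2328]  P^-=[0.8978 -0.0091 0.2114; -0.0091 0.5509 0.0971; 0.2114 0.0971 0.9613]  S=[1.2725 0.1658; 0.1658 0.8908]  K=[0.6985 -0.0714; -0.0099 0.6330; 0.0831 0.2325]  nu=[-3.5379, 0.2546]  x^+=[-2.9799, 2.9931, 3.9979]  P^+=[0.2890 -0.0335 0.1264; -0.0335 0.1960 -0.0413; 0.1264 -0.0413 0.8979]
step 3: x^-=[-2.4472, 4.2706, 4.4564]  P^-=[0.9041 0.0057 0.3403; 0.0057 0.4882 0.1052; 0.3403 0.1052 1.1851]  S=[1.2604 0.1805; 0.1805 0.8357]  K=[0.7014 -0.0524; -0.0117 0.6021; 0.1624 0.2773]  nu=[4.4341, -8.6975]  x^+=[1.1190, -1.0179, 2.7650]  P^+=[0.2950 -0.0339 0.1754; -0.0339 0.1876 -0.0490; 0.1754 -0.0490 1.0714]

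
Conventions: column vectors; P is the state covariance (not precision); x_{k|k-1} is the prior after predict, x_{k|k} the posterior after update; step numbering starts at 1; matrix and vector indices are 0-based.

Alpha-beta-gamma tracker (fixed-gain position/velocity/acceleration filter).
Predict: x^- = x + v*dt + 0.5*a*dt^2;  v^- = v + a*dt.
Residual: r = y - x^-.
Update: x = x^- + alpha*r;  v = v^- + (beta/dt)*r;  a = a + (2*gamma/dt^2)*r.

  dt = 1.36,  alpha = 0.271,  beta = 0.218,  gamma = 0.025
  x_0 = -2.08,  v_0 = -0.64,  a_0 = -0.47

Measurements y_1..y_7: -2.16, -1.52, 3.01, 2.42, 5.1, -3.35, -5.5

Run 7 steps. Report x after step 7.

step 1: x_pred=-3.3851  r=1.2251  x^+=-3.0531  v^+=-1.0828  a^+=-0.4369
step 2: x_pred=-4.9297  r=3.4097  x^+=-4.0057  v^+=-1.1304  a^+=-0.3447
step 3: x_pred=-5.8619  r=8.8719  x^+=-3.4576  v^+=-0.1771  a^+=-0.1049
step 4: x_pred=-3.7955  r=6.2155  x^+=-2.1111  v^+=0.6765  a^+=0.0631
step 5: x_pred=-1.1326  r=6.2326  x^+=0.5565  v^+=1.7615  a^+=0.2316
step 6: x_pred=3.1663  r=-6.5163  x^+=1.4004  v^+=1.0320  a^+=0.0555
step 7: x_pred=2.8551  r=-8.3551  x^+=0.5909  v^+=-0.2319  a^+=-0.1704

x_post = 0.5909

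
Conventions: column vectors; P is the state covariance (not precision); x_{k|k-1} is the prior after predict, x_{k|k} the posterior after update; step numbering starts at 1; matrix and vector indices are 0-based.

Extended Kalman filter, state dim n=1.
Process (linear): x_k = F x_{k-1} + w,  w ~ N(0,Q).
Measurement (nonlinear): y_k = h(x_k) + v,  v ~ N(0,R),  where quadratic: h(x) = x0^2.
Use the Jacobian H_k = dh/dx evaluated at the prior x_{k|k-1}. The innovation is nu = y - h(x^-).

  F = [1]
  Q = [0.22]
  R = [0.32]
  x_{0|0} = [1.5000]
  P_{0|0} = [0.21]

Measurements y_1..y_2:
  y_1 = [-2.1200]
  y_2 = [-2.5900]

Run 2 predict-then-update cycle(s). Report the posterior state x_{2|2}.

x_post = [-0.4391]

step 1: x^-=[1.5000]  P^-=[0.4300]  H_jac=[3.0000]  S=[4.1900]  K=[0.3079]  nu=[-4.3700]  x^+=[0.1546]  P^+=[0.0328]
step 2: x^-=[0.1546]  P^-=[0.2528]  H_jac=[0.3092]  S=[0.3442]  K=[0.2271]  nu=[-2.6139]  x^+=[-0.4391]  P^+=[0.2351]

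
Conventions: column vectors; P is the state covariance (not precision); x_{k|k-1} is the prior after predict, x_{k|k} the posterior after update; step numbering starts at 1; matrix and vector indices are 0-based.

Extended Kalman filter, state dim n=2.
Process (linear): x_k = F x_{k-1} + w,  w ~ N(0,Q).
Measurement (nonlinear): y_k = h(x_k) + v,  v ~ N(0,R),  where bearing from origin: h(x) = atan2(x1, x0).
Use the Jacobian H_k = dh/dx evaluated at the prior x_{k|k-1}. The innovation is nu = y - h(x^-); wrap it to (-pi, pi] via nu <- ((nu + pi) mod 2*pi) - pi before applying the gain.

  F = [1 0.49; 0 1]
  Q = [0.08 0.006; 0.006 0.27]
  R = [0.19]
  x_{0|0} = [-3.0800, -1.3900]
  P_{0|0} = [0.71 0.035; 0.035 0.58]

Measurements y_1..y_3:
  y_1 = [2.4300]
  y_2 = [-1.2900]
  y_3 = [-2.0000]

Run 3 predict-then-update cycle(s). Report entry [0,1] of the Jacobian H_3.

H_jac[0,1] = -0.1492

step 1: x^-=[-3.7611, -1.3900]  P^-=[0.9636 0.3252; 0.3252 0.8500]  H_jac=[0.0865 -0.2339]  S=[0.2306]  K=[0.0314; -0.7405]  nu=[-1.0656]  x^+=[-3.7945, -0.6010]  P^+=[0.9633 0.3306; 0.3306 0.7236]
step 2: x^-=[-4.0890, -0.6010]  P^-=[1.5410 0.6911; 0.6911 0.9936]  H_jac=[0.0352 -0.2394]  S=[0.2372]  K=[-0.4689; -0.9002]  nu=[1.7057]  x^+=[-4.8888, -2.1364]  P^+=[1.4889 0.5910; 0.5910 0.8014]
step 3: x^-=[-5.9356, -2.1364]  P^-=[2.3404 0.9896; 0.9896 1.0714]  H_jac=[0.0537 -0.1492]  S=[0.2047]  K=[-0.1073; -0.5210]  nu=[0.7961]  x^+=[-6.0210, -2.5512]  P^+=[2.3381 0.9782; 0.9782 1.0158]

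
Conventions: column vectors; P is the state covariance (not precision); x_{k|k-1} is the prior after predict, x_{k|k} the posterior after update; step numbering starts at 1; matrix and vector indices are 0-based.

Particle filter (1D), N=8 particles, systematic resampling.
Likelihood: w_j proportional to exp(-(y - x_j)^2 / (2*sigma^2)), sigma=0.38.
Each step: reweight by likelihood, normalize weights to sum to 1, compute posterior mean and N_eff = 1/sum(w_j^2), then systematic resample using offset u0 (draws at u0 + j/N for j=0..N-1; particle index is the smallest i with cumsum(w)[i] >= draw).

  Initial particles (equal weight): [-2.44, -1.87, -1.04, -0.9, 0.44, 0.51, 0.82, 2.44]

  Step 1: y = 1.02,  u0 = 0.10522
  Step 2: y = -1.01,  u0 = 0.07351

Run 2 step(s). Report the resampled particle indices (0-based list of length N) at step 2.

resampled_idx = [0, 0, 0, 0, 1, 1, 2, 2]

step 1: w=[0.0000, 0.0000, 0.0000, 0.0000, 0.1962, 0.2556, 0.5476, 0.0006]  mean=0.6672  Neff=2.4770  idx=[4, 5, 5, 6, 6, 6, 6, 6]
step 2: w=[0.4901, 0.2386, 0.2386, 0.0065, 0.0065, 0.0065, 0.0065, 0.0065]  mean=0.4858  Neff=2.8228  idx=[0, 0, 0, 0, 1, 1, 2, 2]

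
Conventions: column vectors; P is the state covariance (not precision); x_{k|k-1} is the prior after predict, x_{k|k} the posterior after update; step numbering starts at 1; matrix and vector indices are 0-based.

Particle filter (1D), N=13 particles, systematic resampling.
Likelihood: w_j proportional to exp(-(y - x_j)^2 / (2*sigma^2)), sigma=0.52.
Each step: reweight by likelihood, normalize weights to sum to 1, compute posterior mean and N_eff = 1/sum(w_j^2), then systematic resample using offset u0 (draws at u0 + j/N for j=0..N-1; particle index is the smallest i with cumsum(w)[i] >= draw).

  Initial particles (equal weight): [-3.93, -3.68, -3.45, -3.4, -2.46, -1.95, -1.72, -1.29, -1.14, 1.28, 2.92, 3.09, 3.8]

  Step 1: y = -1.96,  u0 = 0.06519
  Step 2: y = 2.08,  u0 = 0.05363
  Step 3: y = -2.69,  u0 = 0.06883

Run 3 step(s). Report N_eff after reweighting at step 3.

N_eff = 11.1063

step 1: w=[0.0002, 0.0013, 0.0050, 0.0066, 0.1911, 0.3033, 0.2727, 0.1323, 0.0875, 0.0000, 0.0000, 0.0000, 0.0000]  mean=-1.8462  Neff=4.3835  idx=[4, 4, 5, 5, 5, 5, 6, 6, 6, 6, 7, 7, 8]
step 2: w=[0.0000, 0.0000, 0.0000, 0.0000, 0.0000, 0.0000, 0.0004, 0.0004, 0.0004, 0.0004, 0.1214, 0.1214, 0.7554]  mean=-1.1774  Neff=1.6662  idx=[10, 11, 11, 12, 12, 12, 12, 12, 12, 12, 12, 12, 12]
step 3: w=[0.1349, 0.1349, 0.1349, 0.0595, 0.0595, 0.0595, 0.0595, 0.0595, 0.0595, 0.0595, 0.0595, 0.0595, 0.0595]  mean=-1.2007  Neff=11.1063  idx=[0, 1, 1, 2, 2, 3, 5, 6, 7, 8, 10, 11, 12]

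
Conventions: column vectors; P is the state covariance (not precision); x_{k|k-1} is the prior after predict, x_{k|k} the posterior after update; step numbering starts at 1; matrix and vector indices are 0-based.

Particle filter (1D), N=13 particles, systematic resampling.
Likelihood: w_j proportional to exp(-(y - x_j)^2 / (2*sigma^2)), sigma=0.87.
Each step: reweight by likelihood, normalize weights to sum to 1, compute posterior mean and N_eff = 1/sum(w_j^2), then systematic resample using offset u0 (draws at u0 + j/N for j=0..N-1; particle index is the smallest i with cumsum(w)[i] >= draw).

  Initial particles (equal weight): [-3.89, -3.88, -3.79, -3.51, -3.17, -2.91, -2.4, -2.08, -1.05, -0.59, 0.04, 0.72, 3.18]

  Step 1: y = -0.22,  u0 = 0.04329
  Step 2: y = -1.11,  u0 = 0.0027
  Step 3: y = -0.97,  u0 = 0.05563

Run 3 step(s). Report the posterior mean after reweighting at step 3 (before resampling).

post_mean = -0.7356

step 1: w=[0.0000, 0.0000, 0.0001, 0.0002, 0.0010, 0.0026, 0.0134, 0.0316, 0.1970, 0.2837, 0.2970, 0.1732, 0.0001]  mean=-0.3473  Neff=4.1904  idx=[7, 8, 8, 9, 9, 9, 9, 10, 10, 10, 10, 11, 11]
step 2: w=[0.0692, 0.1284, 0.1284, 0.1077, 0.1077, 0.1077, 0.1077, 0.0537, 0.0537, 0.0537, 0.0537, 0.0141, 0.0141]  mean=-0.6389  Neff=10.4032  idx=[0, 1, 1, 2, 2, 3, 4, 4, 5, 6, 7, 8, 10]
step 3: w=[0.0422, 0.0948, 0.0948, 0.0948, 0.0948, 0.0866, 0.0866, 0.0866, 0.0866, 0.0866, 0.0485, 0.0485, 0.0485]  mean=-0.7356  Neff=12.1517  idx=[1, 1, 2, 3, 4, 5, 6, 6, 7, 8, 9, 10, 12]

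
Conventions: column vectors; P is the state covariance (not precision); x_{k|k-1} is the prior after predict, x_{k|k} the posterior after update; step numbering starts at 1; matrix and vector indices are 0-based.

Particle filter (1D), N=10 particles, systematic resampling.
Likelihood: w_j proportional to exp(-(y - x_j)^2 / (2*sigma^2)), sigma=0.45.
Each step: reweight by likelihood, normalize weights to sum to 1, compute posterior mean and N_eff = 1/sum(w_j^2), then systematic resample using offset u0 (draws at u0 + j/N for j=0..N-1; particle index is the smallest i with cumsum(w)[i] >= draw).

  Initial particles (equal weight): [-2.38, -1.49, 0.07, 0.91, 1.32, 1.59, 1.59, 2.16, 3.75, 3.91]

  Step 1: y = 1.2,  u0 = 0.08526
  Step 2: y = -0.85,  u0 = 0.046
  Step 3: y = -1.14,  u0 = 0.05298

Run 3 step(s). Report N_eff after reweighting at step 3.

N_eff = 10.0000

step 1: w=[0.0000, 0.0000, 0.0130, 0.2464, 0.2927, 0.2084, 0.2084, 0.0312, 0.0000, 0.0000]  mean=1.3414  Neff=4.2665  idx=[3, 3, 4, 4, 4, 5, 5, 6, 6, 7]
step 2: w=[0.4855, 0.4855, 0.0091, 0.0091, 0.0091, 0.0004, 0.0004, 0.0004, 0.0004, 0.0000]  mean=0.9223  Neff=2.1199  idx=[0, 0, 0, 0, 0, 1, 1, 1, 1, 1]
step 3: w=[0.1000, 0.1000, 0.1000, 0.1000, 0.1000, 0.1000, 0.1000, 0.1000, 0.1000, 0.1000]  mean=0.9100  Neff=10.0000  idx=[0, 1, 2, 3, 4, 5, 6, 7, 8, 9]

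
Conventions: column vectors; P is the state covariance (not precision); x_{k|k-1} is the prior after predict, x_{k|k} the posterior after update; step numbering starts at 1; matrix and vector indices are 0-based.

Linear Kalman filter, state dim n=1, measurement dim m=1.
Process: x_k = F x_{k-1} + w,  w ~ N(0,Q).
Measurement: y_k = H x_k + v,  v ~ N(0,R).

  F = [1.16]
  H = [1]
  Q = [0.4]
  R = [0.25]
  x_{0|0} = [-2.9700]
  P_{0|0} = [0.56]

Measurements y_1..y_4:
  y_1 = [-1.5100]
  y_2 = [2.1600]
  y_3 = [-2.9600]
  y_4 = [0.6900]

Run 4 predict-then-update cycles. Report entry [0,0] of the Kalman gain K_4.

K[0,0] = 0.7199

step 1: x^-=[-3.4452]  P^-=[1.1535]  S=[1.4035]  K=[0.8219]  nu=[1.9352]  x^+=[-1.8547]  P^+=[0.2055]
step 2: x^-=[-2.1515]  P^-=[0.6765]  S=[0.9265]  K=[0.7302]  nu=[4.3115]  x^+=[0.9966]  P^+=[0.1825]
step 3: x^-=[1.1561]  P^-=[0.6456]  S=[0.8956]  K=[0.7209]  nu=[-4.1161]  x^+=[-1.8111]  P^+=[0.1802]
step 4: x^-=[-2.1008]  P^-=[0.6425]  S=[0.8925]  K=[0.7199]  nu=[2.7908]  x^+=[-0.0917]  P^+=[0.1800]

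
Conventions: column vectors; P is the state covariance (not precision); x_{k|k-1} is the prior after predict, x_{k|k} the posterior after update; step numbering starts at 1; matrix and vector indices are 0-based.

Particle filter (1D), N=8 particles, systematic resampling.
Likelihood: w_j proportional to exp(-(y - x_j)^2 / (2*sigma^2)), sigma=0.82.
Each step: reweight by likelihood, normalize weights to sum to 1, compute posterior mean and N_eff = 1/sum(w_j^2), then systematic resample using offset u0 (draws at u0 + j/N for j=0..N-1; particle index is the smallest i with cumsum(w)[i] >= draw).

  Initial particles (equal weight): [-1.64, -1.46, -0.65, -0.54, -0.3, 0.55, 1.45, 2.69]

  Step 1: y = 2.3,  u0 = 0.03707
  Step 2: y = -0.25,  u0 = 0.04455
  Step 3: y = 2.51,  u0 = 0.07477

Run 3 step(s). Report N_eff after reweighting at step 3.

step 1: w=[0.0000, 0.0000, 0.0010, 0.0016, 0.0041, 0.0645, 0.3674, 0.5615]  mean=2.0757  Neff=2.2008  idx=[5, 6, 6, 6, 7, 7, 7, 7]
step 2: w=[0.6356, 0.1193, 0.1193, 0.1193, 0.0017, 0.0017, 0.0017, 0.0017]  mean=0.8862  Neff=2.2390  idx=[0, 0, 0, 0, 0, 1, 2, 3]
step 3: w=[0.0362, 0.0362, 0.0362, 0.0362, 0.0362, 0.2730, 0.2730, 0.2730]  mean=1.2872  Neff=4.3443  idx=[2, 5, 5, 5, 6, 6, 7, 7]

N_eff = 4.3443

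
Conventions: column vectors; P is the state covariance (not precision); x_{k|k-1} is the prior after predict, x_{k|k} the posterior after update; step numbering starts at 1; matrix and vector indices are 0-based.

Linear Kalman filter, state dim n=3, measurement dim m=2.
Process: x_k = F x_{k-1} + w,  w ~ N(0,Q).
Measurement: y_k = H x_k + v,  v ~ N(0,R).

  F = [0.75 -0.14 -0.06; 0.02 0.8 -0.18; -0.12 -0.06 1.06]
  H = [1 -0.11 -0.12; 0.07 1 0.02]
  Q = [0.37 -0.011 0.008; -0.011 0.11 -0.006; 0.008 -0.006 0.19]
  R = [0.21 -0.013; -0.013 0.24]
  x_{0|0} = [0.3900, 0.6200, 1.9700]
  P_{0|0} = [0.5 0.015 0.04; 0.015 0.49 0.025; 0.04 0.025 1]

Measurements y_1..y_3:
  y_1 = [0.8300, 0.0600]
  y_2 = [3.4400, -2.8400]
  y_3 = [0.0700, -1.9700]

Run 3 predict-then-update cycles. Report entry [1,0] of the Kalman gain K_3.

step 1: x^-=[0.0875, 0.1492, 2.0042]  P^-=[0.6581 -0.0446 -0.0684; -0.0446 0.4492 -0.1998; -0.0684 -0.1998 1.3094]  S=[0.9134 -0.0402; -0.0402 0.6785]  K=[0.7368 0.0437; -0.0482 0.6487; -0.2351 -0.2768]  nu=[0.9994, -0.1354]  x^+=[0.8180, 0.0132, 1.8068]  P^+=[0.1635 -0.0123 0.0894; -0.0123 0.1591 -0.0939; 0.0894 -0.0939 1.2122]
step 2: x^-=[0.5032, -0.2983, 1.8162]  P^-=[0.4624 -0.0307 0.0032; -0.0307 0.2771 -0.3209; 0.0032 -0.3209 1.5440]  S=[0.6955 -0.0060; -0.0060 0.5029]  K=[0.6693 0.0115; -0.0279 0.5337; -0.2161 -0.5789]  nu=[3.1219, -2.6132]  x^+=[2.5626, -1.7803, 2.6544]  P^+=[0.1509 -0.0186 0.1047; -0.0186 0.1332 -0.1703; 0.1047 -0.1703 1.3445]
step 3: x^-=[2.0119, -1.8508, 2.6130]  P^-=[0.4540 -0.0306 0.0192; -0.0306 0.2866 -0.4093; 0.0192 -0.4093 1.6981]  S=[0.6832 0.0030; 0.0030 0.5089]  K=[0.6660 -0.0009; -0.0215 0.5430; -0.2009 -0.7337]  nu=[-1.8319, -0.3123]  x^+=[0.7921, -1.9810, 3.2102]  P^+=[0.1509 -0.0217 0.1118; -0.0217 0.1363 -0.2092; 0.1118 -0.2092 1.3956]

K[1,0] = -0.0215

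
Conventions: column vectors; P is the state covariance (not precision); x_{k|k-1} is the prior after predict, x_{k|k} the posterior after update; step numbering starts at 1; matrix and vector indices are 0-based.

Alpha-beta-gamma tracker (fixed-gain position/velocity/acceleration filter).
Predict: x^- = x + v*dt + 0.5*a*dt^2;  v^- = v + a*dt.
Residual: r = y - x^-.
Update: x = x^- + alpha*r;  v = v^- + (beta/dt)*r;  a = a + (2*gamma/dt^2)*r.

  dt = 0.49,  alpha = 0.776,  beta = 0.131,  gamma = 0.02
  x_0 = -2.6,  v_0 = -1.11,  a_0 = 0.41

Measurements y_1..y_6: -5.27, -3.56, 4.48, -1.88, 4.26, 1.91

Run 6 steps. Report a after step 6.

step 1: x_pred=-3.0947  r=-2.1753  x^+=-4.7827  v^+=-1.4907  a^+=0.0476
step 2: x_pred=-5.5074  r=1.9474  x^+=-3.9962  v^+=-0.9467  a^+=0.3720
step 3: x_pred=-4.4154  r=8.8954  x^+=2.4874  v^+=1.6138  a^+=1.8540
step 4: x_pred=3.5007  r=-5.3807  x^+=-0.6747  v^+=1.0837  a^+=0.9576
step 5: x_pred=-0.0287  r=4.2887  x^+=3.2993  v^+=2.6995  a^+=1.6721
step 6: x_pred=4.8228  r=-2.9128  x^+=2.5625  v^+=2.7401  a^+=1.1868

a_post = 1.1868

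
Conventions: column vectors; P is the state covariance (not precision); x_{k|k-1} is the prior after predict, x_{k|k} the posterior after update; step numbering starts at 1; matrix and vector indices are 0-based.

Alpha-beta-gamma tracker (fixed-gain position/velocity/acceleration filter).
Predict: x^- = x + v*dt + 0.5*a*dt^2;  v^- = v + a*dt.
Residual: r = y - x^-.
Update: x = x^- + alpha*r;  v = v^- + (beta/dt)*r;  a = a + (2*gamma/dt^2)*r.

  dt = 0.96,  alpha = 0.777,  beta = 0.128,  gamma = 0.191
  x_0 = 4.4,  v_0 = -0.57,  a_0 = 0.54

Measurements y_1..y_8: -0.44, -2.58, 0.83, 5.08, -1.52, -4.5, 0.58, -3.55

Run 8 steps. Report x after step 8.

step 1: x_pred=4.1016  r=-4.5416  x^+=0.5728  v^+=-0.6572  a^+=-1.3425
step 2: x_pred=-0.6767  r=-1.9033  x^+=-2.1556  v^+=-2.1997  a^+=-2.1314
step 3: x_pred=-5.2494  r=6.0794  x^+=-0.5257  v^+=-3.4353  a^+=0.3885
step 4: x_pred=-3.6445  r=8.7245  x^+=3.1344  v^+=-1.8990  a^+=4.0048
step 5: x_pred=3.1568  r=-4.6768  x^+=-0.4771  v^+=1.3220  a^+=2.0663
step 6: x_pred=1.7442  r=-6.2442  x^+=-3.1075  v^+=2.4731  a^+=-0.5219
step 7: x_pred=-0.9739  r=1.5539  x^+=0.2335  v^+=2.1793  a^+=0.1222
step 8: x_pred=2.3819  r=-5.9319  x^+=-2.2272  v^+=1.5056  a^+=-2.3366

x_post = -2.2272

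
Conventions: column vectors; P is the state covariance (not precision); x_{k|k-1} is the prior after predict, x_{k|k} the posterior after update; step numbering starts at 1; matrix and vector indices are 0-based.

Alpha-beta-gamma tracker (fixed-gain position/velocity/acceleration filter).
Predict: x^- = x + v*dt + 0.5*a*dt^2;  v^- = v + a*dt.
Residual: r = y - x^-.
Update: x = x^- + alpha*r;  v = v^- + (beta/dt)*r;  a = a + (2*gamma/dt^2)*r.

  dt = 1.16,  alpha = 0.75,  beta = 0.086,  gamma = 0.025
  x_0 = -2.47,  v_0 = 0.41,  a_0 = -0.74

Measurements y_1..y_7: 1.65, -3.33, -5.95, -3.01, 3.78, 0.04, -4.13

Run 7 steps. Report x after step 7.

step 1: x_pred=-2.4923  r=4.1423  x^+=0.6144  v^+=-0.1413  a^+=-0.5861
step 2: x_pred=0.0562  r=-3.3862  x^+=-2.4834  v^+=-1.0722  a^+=-0.7119
step 3: x_pred=-4.2062  r=-1.7438  x^+=-5.5140  v^+=-2.0273  a^+=-0.7767
step 4: x_pred=-8.3883  r=5.3783  x^+=-4.3546  v^+=-2.5295  a^+=-0.5769
step 5: x_pred=-7.6769  r=11.4569  x^+=0.9158  v^+=-2.3493  a^+=-0.1511
step 6: x_pred=-1.9111  r=1.9511  x^+=-0.4478  v^+=-2.3800  a^+=-0.0786
step 7: x_pred=-3.2614  r=-0.8686  x^+=-3.9129  v^+=-2.5356  a^+=-0.1109

x_post = -3.9129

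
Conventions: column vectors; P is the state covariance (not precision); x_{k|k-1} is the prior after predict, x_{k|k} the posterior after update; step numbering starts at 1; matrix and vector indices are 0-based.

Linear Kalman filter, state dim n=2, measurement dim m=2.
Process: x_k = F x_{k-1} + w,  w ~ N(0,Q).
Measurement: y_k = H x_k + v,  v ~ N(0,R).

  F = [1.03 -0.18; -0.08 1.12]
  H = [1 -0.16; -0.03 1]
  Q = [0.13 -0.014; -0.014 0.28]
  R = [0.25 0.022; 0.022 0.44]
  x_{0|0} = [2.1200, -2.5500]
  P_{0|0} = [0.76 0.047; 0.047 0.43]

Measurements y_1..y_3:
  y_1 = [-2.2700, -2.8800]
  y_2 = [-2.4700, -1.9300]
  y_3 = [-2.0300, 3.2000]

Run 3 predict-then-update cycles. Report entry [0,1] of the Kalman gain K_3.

K[0,1] = 0.0111

step 1: x^-=[2.6426, -3.0256]  P^-=[0.9328 -0.1084; -0.1084 0.8158]  S=[1.2384 -0.2455; -0.2455 1.2632]  K=[0.7757 0.0428; -0.0670 0.6354]  nu=[-5.3967, 0.2249]  x^+=[-1.5341, -2.5211]  P^+=[0.2016 0.0419; 0.0419 0.2794]
step 2: x^-=[-1.1264, -2.7009]  P^-=[0.3374 -0.0380; -0.0380 0.6242]  S=[0.6155 -0.1261; -0.1261 1.0668]  K=[0.5624 0.0214; -0.1064 0.5736]  nu=[-1.7758, 0.7371]  x^+=[-2.1092, -2.0891]  P^+=[0.1453 0.0262; 0.0262 0.2508]
step 3: x^-=[-1.7965, -2.1711]  P^-=[0.2825 -0.0460; -0.0460 0.5909]  S=[0.5624 -0.1272; -0.1272 1.0339]  K=[0.5180 0.0111; -0.1237 0.5576]  nu=[-0.5809, 5.3172]  x^+=[-2.0385, 0.8658]  P^+=[0.1330 0.0203; 0.0203 0.2432]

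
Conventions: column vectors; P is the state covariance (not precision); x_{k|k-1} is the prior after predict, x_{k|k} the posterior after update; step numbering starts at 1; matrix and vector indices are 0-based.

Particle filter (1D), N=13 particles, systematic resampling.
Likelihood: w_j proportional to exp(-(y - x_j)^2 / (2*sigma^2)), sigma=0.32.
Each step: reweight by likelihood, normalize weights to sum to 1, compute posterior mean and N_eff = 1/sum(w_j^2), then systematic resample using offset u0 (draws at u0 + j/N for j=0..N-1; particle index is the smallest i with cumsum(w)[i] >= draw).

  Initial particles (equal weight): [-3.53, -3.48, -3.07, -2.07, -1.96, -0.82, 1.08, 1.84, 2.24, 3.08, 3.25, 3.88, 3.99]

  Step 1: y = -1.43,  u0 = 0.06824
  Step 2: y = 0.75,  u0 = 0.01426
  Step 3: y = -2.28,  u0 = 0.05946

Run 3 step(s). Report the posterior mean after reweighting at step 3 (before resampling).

step 1: w=[0.0000, 0.0000, 0.0000, 0.2454, 0.4600, 0.2947, 0.0000, 0.0000, 0.0000, 0.0000, 0.0000, 0.0000, 0.0000]  mean=-1.6511  Neff=2.7886  idx=[3, 3, 3, 4, 4, 4, 4, 4, 4, 5, 5, 5, 5]
step 2: w=[0.0000, 0.0000, 0.0000, 0.0000, 0.0000, 0.0000, 0.0000, 0.0000, 0.0000, 0.2500, 0.2500, 0.2500, 0.2500]  mean=-0.8200  Neff=4.0000  idx=[9, 9, 9, 9, 10, 10, 10, 11, 11, 11, 12, 12, 12]
step 3: w=[0.0769, 0.0769, 0.0769, 0.0769, 0.0769, 0.0769, 0.0769, 0.0769, 0.0769, 0.0769, 0.0769, 0.0769, 0.0769]  mean=-0.8200  Neff=13.0000  idx=[0, 1, 2, 3, 4, 5, 6, 7, 8, 9, 10, 11, 12]

post_mean = -0.8200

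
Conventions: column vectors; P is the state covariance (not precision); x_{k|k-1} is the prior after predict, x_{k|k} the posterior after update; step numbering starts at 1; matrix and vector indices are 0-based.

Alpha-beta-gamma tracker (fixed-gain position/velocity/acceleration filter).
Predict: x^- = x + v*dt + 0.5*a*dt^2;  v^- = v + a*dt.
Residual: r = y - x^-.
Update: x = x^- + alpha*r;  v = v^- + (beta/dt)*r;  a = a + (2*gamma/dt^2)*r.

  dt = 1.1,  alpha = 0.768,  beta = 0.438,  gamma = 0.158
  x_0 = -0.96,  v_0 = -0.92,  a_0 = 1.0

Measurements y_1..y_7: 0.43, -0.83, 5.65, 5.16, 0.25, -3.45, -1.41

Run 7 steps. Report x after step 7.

step 1: x_pred=-1.3670  r=1.7970  x^+=0.0131  v^+=0.8955  a^+=1.4693
step 2: x_pred=1.8871  r=-2.7171  x^+=-0.1996  v^+=1.4299  a^+=0.7597
step 3: x_pred=1.8328  r=3.8172  x^+=4.7644  v^+=3.7855  a^+=1.7566
step 4: x_pred=9.9912  r=-4.8312  x^+=6.2808  v^+=3.7940  a^+=0.4949
step 5: x_pred=10.7537  r=-10.5037  x^+=2.6869  v^+=0.1560  a^+=-2.2482
step 6: x_pred=1.4983  r=-4.9483  x^+=-2.3020  v^+=-4.2873  a^+=-3.5405
step 7: x_pred=-9.1601  r=7.7501  x^+=-3.2080  v^+=-5.0960  a^+=-1.5165

x_post = -3.2080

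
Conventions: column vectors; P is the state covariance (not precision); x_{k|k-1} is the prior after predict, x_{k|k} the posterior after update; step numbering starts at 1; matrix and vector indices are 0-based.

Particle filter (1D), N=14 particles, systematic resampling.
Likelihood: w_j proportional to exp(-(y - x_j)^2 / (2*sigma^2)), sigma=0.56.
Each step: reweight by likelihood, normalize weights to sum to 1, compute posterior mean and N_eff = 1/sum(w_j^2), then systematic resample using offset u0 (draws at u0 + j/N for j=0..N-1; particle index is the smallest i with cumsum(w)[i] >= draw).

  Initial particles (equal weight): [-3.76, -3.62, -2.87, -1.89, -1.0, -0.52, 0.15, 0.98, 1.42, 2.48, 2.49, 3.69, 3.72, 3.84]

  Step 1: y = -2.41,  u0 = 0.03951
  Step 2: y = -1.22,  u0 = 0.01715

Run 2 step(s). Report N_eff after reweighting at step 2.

N_eff = 6.3740

step 1: w=[0.0351, 0.0621, 0.4573, 0.4164, 0.0269, 0.0022, 0.0000, 0.0000, 0.0000, 0.0000, 0.0000, 0.0000, 0.0000, 0.0000]  mean=-2.4842  Neff=2.5748  idx=[1, 2, 2, 2, 2, 2, 2, 2, 3, 3, 3, 3, 3, 3]
step 2: w=[0.0000, 0.0043, 0.0043, 0.0043, 0.0043, 0.0043, 0.0043, 0.0043, 0.1616, 0.1616, 0.1616, 0.1616, 0.1616, 0.1616]  mean=-1.9196  Neff=6.3740  idx=[4, 8, 8, 9, 9, 10, 10, 11, 11, 11, 12, 12, 13, 13]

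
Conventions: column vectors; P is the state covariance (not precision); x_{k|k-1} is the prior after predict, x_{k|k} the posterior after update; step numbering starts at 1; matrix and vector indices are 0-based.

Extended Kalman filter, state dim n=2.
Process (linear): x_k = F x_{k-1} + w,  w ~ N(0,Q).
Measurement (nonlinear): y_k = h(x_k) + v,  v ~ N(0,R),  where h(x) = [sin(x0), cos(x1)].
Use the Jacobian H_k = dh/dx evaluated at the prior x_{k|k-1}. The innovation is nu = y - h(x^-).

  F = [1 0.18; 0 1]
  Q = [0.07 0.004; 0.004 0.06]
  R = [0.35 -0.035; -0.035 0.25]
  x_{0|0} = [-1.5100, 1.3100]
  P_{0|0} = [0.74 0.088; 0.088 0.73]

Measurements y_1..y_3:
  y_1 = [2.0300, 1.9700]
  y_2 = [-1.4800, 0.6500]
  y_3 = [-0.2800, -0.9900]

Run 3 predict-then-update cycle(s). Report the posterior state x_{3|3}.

x_post = [-1.0809, -0.8322]

step 1: x^-=[-1.2742, 1.3100]  P^-=[0.8653 0.2234; 0.2234 0.7900]  H_jac=[0.2923 0.0000; 0.0000 -0.9662]  S=[0.4239 -0.0981; -0.0981 0.9875]  K=[0.5589 -0.1631; -0.0254 -0.7755]  nu=[2.9863, 1.7121]  x^+=[0.1156, -0.0936]  P^+=[0.6888 0.0624; 0.0624 0.1997]
step 2: x^-=[0.0987, -0.0936]  P^-=[0.7877 0.1024; 0.1024 0.2597]  H_jac=[0.9951 0.0000; 0.0000 0.0935]  S=[1.1301 -0.0255; -0.0255 0.2523]  K=[0.6961 0.1082; 0.0925 0.1056]  nu=[-1.5785, -0.3456]  x^+=[-1.0375, -0.2762]  P^+=[0.2410 0.0288; 0.0288 0.2477]
step 3: x^-=[-1.0873, -0.2762]  P^-=[0.3294 0.0774; 0.0774 0.3077]  H_jac=[0.4649 0.0000; 0.0000 0.2727]  S=[0.4212 -0.0252; -0.0252 0.2729]  K=[0.3703 0.1116; 0.1044 0.3172]  nu=[0.6054, -1.9521]  x^+=[-1.0809, -0.8322]  P^+=[0.2704 0.0547; 0.0547 0.2774]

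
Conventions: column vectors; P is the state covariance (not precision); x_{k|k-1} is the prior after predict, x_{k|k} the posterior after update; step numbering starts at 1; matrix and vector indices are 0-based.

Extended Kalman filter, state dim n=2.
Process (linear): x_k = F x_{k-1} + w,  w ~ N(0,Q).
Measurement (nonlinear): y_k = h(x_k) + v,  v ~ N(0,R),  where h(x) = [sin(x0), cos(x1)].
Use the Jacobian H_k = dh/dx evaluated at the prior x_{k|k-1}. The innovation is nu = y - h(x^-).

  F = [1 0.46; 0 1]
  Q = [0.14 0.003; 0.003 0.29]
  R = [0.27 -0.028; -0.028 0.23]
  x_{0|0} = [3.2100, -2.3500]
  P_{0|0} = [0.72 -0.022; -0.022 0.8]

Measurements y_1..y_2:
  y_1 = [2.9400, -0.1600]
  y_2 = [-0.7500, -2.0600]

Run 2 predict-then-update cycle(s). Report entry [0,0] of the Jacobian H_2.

step 1: x^-=[2.1290, -2.3500]  P^-=[1.0090 0.3490; 0.3490 1.0900]  H_jac=[-0.5297 0.0000; 0.0000 0.7115]  S=[0.5531 -0.1595; -0.1595 0.7818]  K=[-0.9294 0.1280; -0.0511 0.9816]  nu=[2.0918, 0.5427]  x^+=[0.2543, -1.9242]  P^+=[0.4805 0.0779; 0.0779 0.3193]
step 2: x^-=[-0.6308, -1.9242]  P^-=[0.7598 0.2278; 0.2278 0.6093]  H_jac=[0.8075 0.0000; 0.0000 0.9382]  S=[0.7655 0.1446; 0.1446 0.7663]  K=[0.7765 0.1324; 0.1031 0.7265]  nu=[-0.1602, -1.7139]  x^+=[-0.9821, -3.1859]  P^+=[0.2550 0.0093; 0.0093 0.1750]

H_jac[0,0] = 0.8075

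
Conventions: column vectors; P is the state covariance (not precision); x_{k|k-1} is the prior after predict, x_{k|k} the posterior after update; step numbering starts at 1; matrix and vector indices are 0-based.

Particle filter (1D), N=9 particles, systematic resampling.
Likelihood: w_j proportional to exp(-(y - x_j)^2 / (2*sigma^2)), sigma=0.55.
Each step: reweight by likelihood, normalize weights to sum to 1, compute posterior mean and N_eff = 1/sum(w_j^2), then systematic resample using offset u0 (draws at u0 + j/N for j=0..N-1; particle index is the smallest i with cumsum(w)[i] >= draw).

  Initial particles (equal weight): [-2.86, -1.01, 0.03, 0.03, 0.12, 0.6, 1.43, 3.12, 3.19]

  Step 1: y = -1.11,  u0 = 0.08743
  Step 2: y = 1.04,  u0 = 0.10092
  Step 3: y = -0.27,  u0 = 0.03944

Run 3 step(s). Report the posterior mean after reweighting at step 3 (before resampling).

step 1: w=[0.0048, 0.7489, 0.0889, 0.0889, 0.0625, 0.0061, 0.0000, 0.0000, 0.0000]  mean=-0.7537  Neff=1.7223  idx=[1, 1, 1, 1, 1, 1, 2, 3, 4]
step 2: w=[0.0015, 0.0015, 0.0015, 0.0015, 0.0015, 0.0015, 0.2973, 0.2973, 0.3962]  mean=0.0560  Neff=2.9966  idx=[6, 6, 7, 7, 7, 8, 8, 8, 8]
step 3: w=[0.1161, 0.1161, 0.1161, 0.1161, 0.1161, 0.1048, 0.1048, 0.1048, 0.1048]  mean=0.0677  Neff=8.9770  idx=[0, 1, 2, 3, 4, 5, 6, 7, 8]

post_mean = 0.0677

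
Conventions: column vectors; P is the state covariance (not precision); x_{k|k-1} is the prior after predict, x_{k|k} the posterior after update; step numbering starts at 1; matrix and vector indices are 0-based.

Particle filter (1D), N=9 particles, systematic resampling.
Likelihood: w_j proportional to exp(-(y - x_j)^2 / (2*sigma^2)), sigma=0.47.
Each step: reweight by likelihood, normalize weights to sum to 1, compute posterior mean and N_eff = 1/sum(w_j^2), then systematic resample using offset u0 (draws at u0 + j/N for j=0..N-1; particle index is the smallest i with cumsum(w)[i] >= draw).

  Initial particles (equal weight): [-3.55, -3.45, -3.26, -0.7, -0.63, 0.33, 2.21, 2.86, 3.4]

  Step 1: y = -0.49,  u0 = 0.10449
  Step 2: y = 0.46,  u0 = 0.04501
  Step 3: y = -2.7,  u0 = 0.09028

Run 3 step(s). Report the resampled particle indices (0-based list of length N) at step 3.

step 1: w=[0.0000, 0.0000, 0.0000, 0.4351, 0.4599, 0.1049, 0.0000, 0.0000, 0.0000]  mean=-0.5597  Neff=2.4279  idx=[3, 3, 3, 4, 4, 4, 4, 4, 5]
step 2: w=[0.0329, 0.0329, 0.0329, 0.0470, 0.0470, 0.0470, 0.0470, 0.0470, 0.6662]  mean=0.0026  Neff=2.1831  idx=[1, 4, 6, 8, 8, 8, 8, 8, 8]
step 3: w=[0.4879, 0.2560, 0.2560, 0.0000, 0.0000, 0.0000, 0.0000, 0.0000, 0.0000]  mean=-0.6641  Neff=2.7088  idx=[0, 0, 0, 0, 1, 1, 2, 2, 2]

resampled_idx = [0, 0, 0, 0, 1, 1, 2, 2, 2]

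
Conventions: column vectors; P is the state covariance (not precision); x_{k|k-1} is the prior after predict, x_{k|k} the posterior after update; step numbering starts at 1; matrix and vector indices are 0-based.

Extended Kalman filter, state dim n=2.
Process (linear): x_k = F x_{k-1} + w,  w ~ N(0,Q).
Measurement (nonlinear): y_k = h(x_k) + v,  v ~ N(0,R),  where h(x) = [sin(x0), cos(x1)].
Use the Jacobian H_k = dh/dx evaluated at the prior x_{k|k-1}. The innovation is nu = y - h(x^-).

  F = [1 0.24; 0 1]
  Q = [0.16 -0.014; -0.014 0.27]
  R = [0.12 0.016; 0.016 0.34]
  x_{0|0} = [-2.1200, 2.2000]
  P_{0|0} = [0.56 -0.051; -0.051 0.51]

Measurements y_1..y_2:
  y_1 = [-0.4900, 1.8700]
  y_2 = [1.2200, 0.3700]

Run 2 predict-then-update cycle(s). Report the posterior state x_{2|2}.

step 1: x^-=[-1.5920, 2.2000]  P^-=[0.7249 0.0574; 0.0574 0.7800]  H_jac=[-0.0212 0.0000; 0.0000 -0.8085]  S=[0.1203 0.0170; 0.0170 0.8499]  K=[-0.1204 -0.0522; 0.0949 -0.7439]  nu=[0.5098, 2.4585]  x^+=[-1.7817, 0.4194]  P^+=[0.7206 0.0243; 0.0243 0.3110]
step 2: x^-=[-1.6810, 0.4194]  P^-=[0.9102 0.0850; 0.0850 0.5810]  H_jac=[-0.1100 0.0000; 0.0000 -0.4072]  S=[0.1310 0.0198; 0.0198 0.4363]  K=[-0.7575 -0.0449; 0.0107 -0.5427]  nu=[2.2139, -0.5433]  x^+=[-3.3337, 0.7379]  P^+=[0.8328 0.0673; 0.0673 0.4527]

x_post = [-3.3337, 0.7379]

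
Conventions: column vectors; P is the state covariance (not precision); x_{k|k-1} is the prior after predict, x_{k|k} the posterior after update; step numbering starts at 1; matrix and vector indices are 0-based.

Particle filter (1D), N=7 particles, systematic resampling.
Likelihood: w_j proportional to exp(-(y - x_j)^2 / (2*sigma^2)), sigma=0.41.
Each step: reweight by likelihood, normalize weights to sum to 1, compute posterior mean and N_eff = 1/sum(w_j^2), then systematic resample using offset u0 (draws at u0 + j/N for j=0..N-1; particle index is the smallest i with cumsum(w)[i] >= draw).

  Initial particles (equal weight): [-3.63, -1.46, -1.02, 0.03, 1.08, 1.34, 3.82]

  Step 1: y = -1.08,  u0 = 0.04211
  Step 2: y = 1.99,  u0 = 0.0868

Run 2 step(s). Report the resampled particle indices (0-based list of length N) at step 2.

step 1: w=[0.0000, 0.3907, 0.5939, 0.0154, 0.0000, 0.0000, 0.0000]  mean=-1.1758  Neff=1.9777  idx=[1, 1, 1, 2, 2, 2, 2]
step 2: w=[0.0001, 0.0001, 0.0001, 0.2500, 0.2500, 0.2500, 0.2500]  mean=-1.0201  Neff=4.0013  idx=[3, 3, 4, 5, 5, 6, 6]

resampled_idx = [3, 3, 4, 5, 5, 6, 6]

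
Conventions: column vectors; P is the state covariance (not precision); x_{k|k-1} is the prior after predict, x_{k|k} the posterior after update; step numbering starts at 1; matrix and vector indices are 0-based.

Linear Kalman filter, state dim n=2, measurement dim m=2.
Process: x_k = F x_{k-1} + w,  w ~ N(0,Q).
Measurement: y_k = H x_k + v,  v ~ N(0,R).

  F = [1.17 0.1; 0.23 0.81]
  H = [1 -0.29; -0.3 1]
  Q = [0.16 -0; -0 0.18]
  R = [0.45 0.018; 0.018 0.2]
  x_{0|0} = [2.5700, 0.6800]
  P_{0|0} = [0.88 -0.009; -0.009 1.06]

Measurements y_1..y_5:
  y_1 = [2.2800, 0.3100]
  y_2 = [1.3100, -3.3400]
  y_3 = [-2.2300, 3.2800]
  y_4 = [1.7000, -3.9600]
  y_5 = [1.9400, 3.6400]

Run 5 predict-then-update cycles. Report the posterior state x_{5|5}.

step 1: x^-=[3.0749, 1.1419]  P^-=[1.3731 0.3139; 0.3139 0.9187]  S=[1.7183 -0.3191; -0.3191 1.0539]  K=[0.7723 0.1408; 0.1832 0.8378]  nu=[-0.4637, 0.0906]  x^+=[2.7295, 1.1328]  P^+=[0.3968 0.1611; 0.1611 0.2192]
step 2: x^-=[3.3068, 1.5454]  P^-=[0.7431 0.2809; 0.2809 0.4048]  S=[1.0642 -0.0170; -0.0170 0.5032]  K=[0.6239 0.1363; 0.1639 0.6426]  nu=[-1.5487, -3.8933]  x^+=[1.8100, -1.2104]  P^+=[0.3224 0.1352; 0.1352 0.1720]
step 3: x^-=[1.9966, -0.5641]  P^-=[0.6347 0.2319; 0.2319 0.3603]  S=[0.9805 -0.0248; -0.0248 0.4783]  K=[0.5817 0.1170; 0.1455 0.6154]  nu=[-4.3902, 4.4431]  x^+=[-0.0374, 1.5313]  P^+=[0.2998 0.1238; 0.1238 0.1628]
step 4: x^-=[0.1094, 1.2317]  P^-=[0.6009 0.2140; 0.2140 0.3488]  S=[0.9561 -0.0308; -0.0308 0.4745]  K=[0.5671 0.1079; 0.1377 0.6088]  nu=[1.9478, -5.1589]  x^+=[0.6572, -1.6407]  P^+=[0.2917 0.1193; 0.1193 0.1600]
step 5: x^-=[0.6049, -1.1778]  P^-=[0.5889 0.2073; 0.2073 0.3449]  S=[0.9476 -0.0334; -0.0334 0.4735]  K=[0.5616 0.1042; 0.1345 0.6065]  nu=[0.9936, 4.9993]  x^+=[1.6840, 1.9879]  P^+=[0.2887 0.1176; 0.1176 0.1590]

x_post = [1.6840, 1.9879]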